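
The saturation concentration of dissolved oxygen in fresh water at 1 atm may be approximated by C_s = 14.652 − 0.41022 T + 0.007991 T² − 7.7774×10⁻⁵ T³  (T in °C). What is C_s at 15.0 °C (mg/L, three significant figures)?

C_s ≈ 10.0 mg/L

C_s = 14.652 − 0.41022×15.0 + 0.007991×15.0² − 7.7774×10⁻⁵×15.0³ = 10.03 mg/L.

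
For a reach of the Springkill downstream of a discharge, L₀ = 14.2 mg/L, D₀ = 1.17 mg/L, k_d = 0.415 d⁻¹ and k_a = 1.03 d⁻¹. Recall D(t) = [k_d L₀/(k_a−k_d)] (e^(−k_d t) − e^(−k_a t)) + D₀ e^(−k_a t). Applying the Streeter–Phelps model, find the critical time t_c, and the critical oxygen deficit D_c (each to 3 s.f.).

t_c = [1/(k_a−k_d)] ln[(k_a/k_d)(1 − D₀(k_a−k_d)/(k_d L₀))]
= [1/(1.03−0.415)] ln[(1.03/0.415)(1 − 1.17×0.6150/(0.415×14.2))]
= (1/0.6150) ln[2.482 × 0.8779] = 1.626 × ln(2.179) = 1.626 × 0.7788 = 1.266 d.
L(t_c) = L₀ e^(−k_d t_c) = 14.2 × 0.5912 = 8.396 mg/L, and at the critical point k_a D_c = k_d L, so D_c = (0.415/1.03) × 8.396 = 3.383 mg/L.

t_c ≈ 1.27 d; D_c ≈ 3.38 mg/L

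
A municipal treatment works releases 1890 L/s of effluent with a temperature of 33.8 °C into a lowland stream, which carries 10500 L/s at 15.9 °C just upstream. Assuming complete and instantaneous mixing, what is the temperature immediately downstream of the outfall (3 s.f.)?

Flow-weighted mixing: C = (Q_r C_r + Q_w C_w)/(Q_r + Q_w)
= (10500×15.9 + 1890×33.8)/(10500 + 1890) = 230800/12390 = 18.63 °C.

18.6 °C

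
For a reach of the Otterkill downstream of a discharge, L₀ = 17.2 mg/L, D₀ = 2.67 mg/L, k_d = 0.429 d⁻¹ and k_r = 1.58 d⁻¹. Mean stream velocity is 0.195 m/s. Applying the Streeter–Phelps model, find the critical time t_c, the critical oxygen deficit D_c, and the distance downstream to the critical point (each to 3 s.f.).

With k_r/k_d = 3.683 and 1 − D₀(k_r−k_d)/(k_d L₀) = 0.5835,
t_c = ln(3.683 × 0.5835) / (1.58 − 0.429) = ln(2.149) / 1.151 = 0.7650/1.151 = 0.6647 d.
D_c = (k_d/k_r) L₀ e^(−k_d t_c) = (0.429/1.58) × 17.2 × e^(−0.429×0.6647) = 0.2715 × 17.2 × 0.7519 = 3.511 mg/L.
x_c = v t_c = 0.195 m/s × 0.6647 d × 86400 s/d = 11200 m ≈ 11.2 km.

t_c ≈ 0.665 d; D_c ≈ 3.51 mg/L; x_c ≈ 11.2 km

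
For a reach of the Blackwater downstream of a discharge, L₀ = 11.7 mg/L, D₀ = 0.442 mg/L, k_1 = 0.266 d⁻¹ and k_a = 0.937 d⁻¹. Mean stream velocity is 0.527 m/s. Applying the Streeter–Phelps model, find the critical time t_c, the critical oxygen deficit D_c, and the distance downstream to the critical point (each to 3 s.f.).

t_c ≈ 1.73 d; D_c ≈ 2.10 mg/L; x_c ≈ 78.7 km

With k_a/k_1 = 3.523 and 1 − D₀(k_a−k_1)/(k_1 L₀) = 0.9047,
t_c = ln(3.523 × 0.9047) / (0.937 − 0.266) = ln(3.187) / 0.6710 = 1.159/0.6710 = 1.727 d.
L(t_c) = L₀ e^(−k_1 t_c) = 11.7 × 0.6316 = 7.390 mg/L, and at the critical point k_a D_c = k_1 L, so D_c = (0.266/0.937) × 7.390 = 2.098 mg/L.
x_c = v t_c = 0.527 m/s × 1.727 d × 86400 s/d = 78650 m ≈ 78.7 km.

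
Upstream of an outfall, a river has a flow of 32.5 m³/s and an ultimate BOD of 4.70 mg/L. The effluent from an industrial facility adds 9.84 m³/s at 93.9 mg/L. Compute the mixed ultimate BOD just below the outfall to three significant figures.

Flow-weighted mixing: C = (Q_r C_r + Q_w C_w)/(Q_r + Q_w)
= (32.5×4.70 + 9.84×93.9)/(32.5 + 9.84) = 1077/42.34 = 25.43 mg/L.

25.4 mg/L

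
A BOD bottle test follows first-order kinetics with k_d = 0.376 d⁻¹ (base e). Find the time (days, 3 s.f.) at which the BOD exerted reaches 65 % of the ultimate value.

t ≈ 2.79 d

y/L₀ = 1 − e^(−k_d t) = 0.65 ⇒ e^(−k_d t) = 0.350
t = −ln(0.350) / 0.376 = 1.050 / 0.376 = 2.792 d.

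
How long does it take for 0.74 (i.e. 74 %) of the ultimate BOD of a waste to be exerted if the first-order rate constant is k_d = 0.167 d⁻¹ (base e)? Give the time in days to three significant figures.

y/L₀ = 1 − e^(−k_d t) = 0.74 ⇒ e^(−k_d t) = 0.260
t = −ln(0.260) / 0.167 = 1.347 / 0.167 = 8.066 d.

t ≈ 8.07 d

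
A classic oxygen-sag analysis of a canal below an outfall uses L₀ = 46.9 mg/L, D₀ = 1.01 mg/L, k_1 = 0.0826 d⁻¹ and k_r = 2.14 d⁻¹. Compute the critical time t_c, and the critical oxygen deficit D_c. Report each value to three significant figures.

t_c ≈ 1.21 d; D_c ≈ 1.64 mg/L

With k_r/k_1 = 25.91 and 1 − D₀(k_r−k_1)/(k_1 L₀) = 0.4636,
t_c = ln(25.91 × 0.4636) / (2.14 − 0.0826) = ln(12.01) / 2.057 = 2.486/2.057 = 1.208 d.
L(t_c) = L₀ e^(−k_1 t_c) = 46.9 × 0.9050 = 42.45 mg/L, and at the critical point k_r D_c = k_1 L, so D_c = (0.0826/2.14) × 42.45 = 1.638 mg/L.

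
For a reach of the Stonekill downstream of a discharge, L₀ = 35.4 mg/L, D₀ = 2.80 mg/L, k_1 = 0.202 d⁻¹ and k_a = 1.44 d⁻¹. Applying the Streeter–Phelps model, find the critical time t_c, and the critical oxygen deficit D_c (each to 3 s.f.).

With k_a/k_1 = 7.129 and 1 − D₀(k_a−k_1)/(k_1 L₀) = 0.5152,
t_c = ln(7.129 × 0.5152) / (1.44 − 0.202) = ln(3.673) / 1.238 = 1.301/1.238 = 1.051 d.
D_c = (k_1/k_a) L₀ e^(−k_1 t_c) = (0.202/1.44) × 35.4 × e^(−0.202×1.051) = 0.1403 × 35.4 × 0.8087 = 4.016 mg/L.

t_c ≈ 1.05 d; D_c ≈ 4.02 mg/L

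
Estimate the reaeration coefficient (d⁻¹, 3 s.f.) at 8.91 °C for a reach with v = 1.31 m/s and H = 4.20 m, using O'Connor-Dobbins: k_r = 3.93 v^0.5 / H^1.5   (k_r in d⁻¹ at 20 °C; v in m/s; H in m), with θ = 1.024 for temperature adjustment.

k_r ≈ 0.402 d⁻¹

k_r(20) = 3.93 × 1.31^0.5 / 4.20^1.5 = 3.93 × 1.145 / 8.607 = 0.5226 d⁻¹.
k_r(8.91) = 0.5226 × 1.024^(8.91−20) = 0.5226 × 0.7687 = 0.4017 d⁻¹.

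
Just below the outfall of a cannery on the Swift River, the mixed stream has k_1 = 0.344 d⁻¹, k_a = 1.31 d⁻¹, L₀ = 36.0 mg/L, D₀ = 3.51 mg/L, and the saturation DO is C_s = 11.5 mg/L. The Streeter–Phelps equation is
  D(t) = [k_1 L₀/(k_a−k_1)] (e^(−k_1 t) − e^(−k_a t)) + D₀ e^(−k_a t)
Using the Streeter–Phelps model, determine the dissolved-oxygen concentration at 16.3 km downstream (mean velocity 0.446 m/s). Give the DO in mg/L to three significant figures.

Travel time t = x/v = 16.3 km / (0.446 m/s) = 16300 m / 0.446 m/s = 36550 s = 0.4230 d.
k_1 L₀/(k_a−k_1) = 0.344×36.0/(1.31−0.344) = 12.38/0.9660 = 12.82 mg/L.
e^(−k_1 t) = e^(−0.344×0.4230) = 0.8646; e^(−k_a t) = e^(−1.31×0.4230) = 0.5746.
D = 12.82 × (0.8646 − 0.5746) + 3.51 × 0.5746 = 3.718 + 2.017 = 5.735 mg/L.
DO = C_s − D = 11.5 − 5.735 = 5.765 mg/L.

DO ≈ 5.77 mg/L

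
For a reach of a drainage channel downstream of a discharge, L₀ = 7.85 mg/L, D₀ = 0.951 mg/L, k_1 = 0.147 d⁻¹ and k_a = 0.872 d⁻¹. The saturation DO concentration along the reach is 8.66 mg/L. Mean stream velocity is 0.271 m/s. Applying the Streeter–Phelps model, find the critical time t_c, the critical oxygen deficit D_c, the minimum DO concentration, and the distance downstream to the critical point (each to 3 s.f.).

t_c ≈ 1.20 d; D_c ≈ 1.11 mg/L; min DO ≈ 7.55 mg/L; x_c ≈ 28.1 km

At the critical point dD/dt = 0, so k_1 L₀ e^(−k_1 t) = k_a D. Substituting D(t) from the Streeter–Phelps equation and solving for t gives
t_c = ln[(k_a/k_1)(1 − D₀(k_a−k_1)/(k_1 L₀))] / (k_a−k_1).
Here k_a−k_1 = 0.7250 d⁻¹ and 1 − D₀(k_a−k_1)/(k_1 L₀) = 1 − 0.951×0.7250/(0.147×7.85) = 0.4025, so
t_c = ln(5.932 × 0.4025) / 0.7250 = 0.8703 / 0.7250 = 1.200 d.
L(t_c) = L₀ e^(−k_1 t_c) = 7.85 × 0.8382 = 6.580 mg/L, and at the critical point k_a D_c = k_1 L, so D_c = (0.147/0.872) × 6.580 = 1.109 mg/L.
Minimum DO = C_s − D_c = 8.66 − 1.109 = 7.551 mg/L.
x_c = v t_c = 0.271 m/s × 1.200 d × 86400 s/d = 28110 m ≈ 28.1 km.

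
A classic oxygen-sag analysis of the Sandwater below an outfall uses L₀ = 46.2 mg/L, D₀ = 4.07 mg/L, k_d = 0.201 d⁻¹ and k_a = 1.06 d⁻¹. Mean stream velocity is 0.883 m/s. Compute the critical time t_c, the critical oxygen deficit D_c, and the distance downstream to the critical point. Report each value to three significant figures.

At the critical point dD/dt = 0, so k_d L₀ e^(−k_d t) = k_a D. Substituting D(t) from the Streeter–Phelps equation and solving for t gives
t_c = ln[(k_a/k_d)(1 − D₀(k_a−k_d)/(k_d L₀))] / (k_a−k_d).
Here k_a−k_d = 0.8590 d⁻¹ and 1 − D₀(k_a−k_d)/(k_d L₀) = 1 − 4.07×0.8590/(0.201×46.2) = 0.6235, so
t_c = ln(5.274 × 0.6235) / 0.8590 = 1.190 / 0.8590 = 1.386 d.
D_c = (k_d/k_a) L₀ e^(−k_d t_c) = (0.201/1.06) × 46.2 × e^(−0.201×1.386) = 0.1896 × 46.2 × 0.7569 = 6.631 mg/L.
x_c = v t_c = 0.883 m/s × 1.386 d × 86400 s/d = 105700 m ≈ 106 km.

t_c ≈ 1.39 d; D_c ≈ 6.63 mg/L; x_c ≈ 106 km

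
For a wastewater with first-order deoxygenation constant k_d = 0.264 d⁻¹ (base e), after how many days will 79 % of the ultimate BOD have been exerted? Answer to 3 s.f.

y/L₀ = 1 − e^(−k_d t) = 0.79 ⇒ e^(−k_d t) = 0.210
t = −ln(0.210) / 0.264 = 1.561 / 0.264 = 5.912 d.

t ≈ 5.91 d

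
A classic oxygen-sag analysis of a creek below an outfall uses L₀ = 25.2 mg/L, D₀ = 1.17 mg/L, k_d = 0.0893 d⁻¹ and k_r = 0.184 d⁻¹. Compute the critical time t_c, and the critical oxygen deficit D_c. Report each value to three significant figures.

With k_r/k_d = 2.060 and 1 − D₀(k_r−k_d)/(k_d L₀) = 0.9508,
t_c = ln(2.060 × 0.9508) / (0.184 − 0.0893) = ln(1.959) / 0.09470 = 0.6724/0.09470 = 7.101 d.
D_c = (k_d/k_r) L₀ e^(−k_d t_c) = (0.0893/0.184) × 25.2 × e^(−0.0893×7.101) = 0.4853 × 25.2 × 0.5304 = 6.487 mg/L.

t_c ≈ 7.10 d; D_c ≈ 6.49 mg/L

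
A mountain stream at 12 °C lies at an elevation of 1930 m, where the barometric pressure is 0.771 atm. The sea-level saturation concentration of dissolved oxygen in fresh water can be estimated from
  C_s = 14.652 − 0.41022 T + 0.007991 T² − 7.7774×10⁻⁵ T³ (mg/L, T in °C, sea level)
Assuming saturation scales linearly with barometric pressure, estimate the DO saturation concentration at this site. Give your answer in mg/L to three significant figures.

C_s ≈ 8.28 mg/L

At sea level: C_s = 14.652 − 0.41022×12 + 0.007991×12² − 7.7774×10⁻⁵×12³ = 10.75 mg/L.
Pressure correction: C_s' = 10.75 × 0.771 = 8.285 mg/L.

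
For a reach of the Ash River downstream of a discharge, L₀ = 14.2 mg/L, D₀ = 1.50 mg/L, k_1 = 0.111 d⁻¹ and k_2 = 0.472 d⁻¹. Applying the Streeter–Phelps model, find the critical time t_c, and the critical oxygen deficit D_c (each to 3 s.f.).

At the critical point dD/dt = 0, so k_1 L₀ e^(−k_1 t) = k_2 D. Substituting D(t) from the Streeter–Phelps equation and solving for t gives
t_c = ln[(k_2/k_1)(1 − D₀(k_2−k_1)/(k_1 L₀))] / (k_2−k_1).
Here k_2−k_1 = 0.3610 d⁻¹ and 1 − D₀(k_2−k_1)/(k_1 L₀) = 1 − 1.50×0.3610/(0.111×14.2) = 0.6565, so
t_c = ln(4.252 × 0.6565) / 0.3610 = 1.027 / 0.3610 = 2.844 d.
D_c = (k_1/k_2) L₀ e^(−k_1 t_c) = (0.111/0.472) × 14.2 × e^(−0.111×2.844) = 0.2352 × 14.2 × 0.7293 = 2.436 mg/L.

t_c ≈ 2.84 d; D_c ≈ 2.44 mg/L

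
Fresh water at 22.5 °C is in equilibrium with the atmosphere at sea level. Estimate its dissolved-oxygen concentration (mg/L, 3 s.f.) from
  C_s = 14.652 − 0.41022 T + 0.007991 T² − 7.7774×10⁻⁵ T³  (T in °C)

C_s = 14.652 − 0.41022×22.5 + 0.007991×22.5² − 7.7774×10⁻⁵×22.5³ = 8.582 mg/L.

C_s ≈ 8.58 mg/L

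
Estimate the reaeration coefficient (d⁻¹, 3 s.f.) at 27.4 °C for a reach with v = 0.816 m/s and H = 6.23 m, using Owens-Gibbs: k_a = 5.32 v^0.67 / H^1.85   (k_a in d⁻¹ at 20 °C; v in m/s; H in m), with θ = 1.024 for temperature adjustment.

k_a(20) = 5.32 × 0.816^0.67 / 6.23^1.85 = 5.32 × 0.8726 / 29.50 = 0.1574 d⁻¹.
k_a(27.4) = 0.1574 × 1.024^(27.4−20) = 0.1574 × 1.192 = 0.1876 d⁻¹.

k_a ≈ 0.188 d⁻¹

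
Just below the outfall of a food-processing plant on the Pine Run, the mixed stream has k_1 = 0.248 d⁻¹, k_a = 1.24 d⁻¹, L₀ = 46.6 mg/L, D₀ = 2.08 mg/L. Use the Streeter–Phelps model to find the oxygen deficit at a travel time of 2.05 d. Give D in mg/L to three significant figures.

k_1 L₀/(k_a−k_1) = 0.248×46.6/(1.24−0.248) = 11.56/0.9920 = 11.65 mg/L.
e^(−k_1 t) = e^(−0.248×2.050) = 0.6015; e^(−k_a t) = e^(−1.24×2.050) = 0.07871.
D = 11.65 × (0.6015 − 0.07871) + 2.08 × 0.07871 = 6.090 + 0.1637 = 6.254 mg/L.

D ≈ 6.25 mg/L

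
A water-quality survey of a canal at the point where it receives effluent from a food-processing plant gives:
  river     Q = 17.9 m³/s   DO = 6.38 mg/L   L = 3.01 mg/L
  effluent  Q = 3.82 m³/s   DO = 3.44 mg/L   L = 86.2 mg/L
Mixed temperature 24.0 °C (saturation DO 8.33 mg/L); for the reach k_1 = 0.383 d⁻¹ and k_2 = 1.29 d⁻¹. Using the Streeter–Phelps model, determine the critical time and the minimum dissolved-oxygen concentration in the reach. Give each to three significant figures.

Mixed DO = (17.9×6.38 + 3.82×3.44)/(17.9+3.82) = 127.3/21.72 = 5.863 mg/L.
Mixed L₀ = (17.9×3.01 + 3.82×86.2)/(21.72) = 383.2/21.72 = 17.64 mg/L.
Initial deficit D₀ = C_s − DO₀ = 8.33 − 5.863 = 2.467 mg/L.
t_c = (1/0.9070) ln[(1.29/0.383)(1 − 2.467×0.9070/(0.383×17.64))] = 1.103 × ln(2.253) = 0.8954 d.
D_c = (0.383/1.29) × 17.64 × e^(−0.383×0.8954) = 0.2969 × 17.64 × 0.7097 = 3.717 mg/L.
Minimum DO = 8.33 − 3.717 = 4.613 mg/L.

t_c ≈ 0.895 d; minimum DO ≈ 4.61 mg/L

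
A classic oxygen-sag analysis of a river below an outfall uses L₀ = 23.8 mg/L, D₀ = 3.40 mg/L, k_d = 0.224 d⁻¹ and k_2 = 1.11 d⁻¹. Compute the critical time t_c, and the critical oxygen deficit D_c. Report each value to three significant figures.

At the critical point dD/dt = 0, so k_d L₀ e^(−k_d t) = k_2 D. Substituting D(t) from the Streeter–Phelps equation and solving for t gives
t_c = ln[(k_2/k_d)(1 − D₀(k_2−k_d)/(k_d L₀))] / (k_2−k_d).
Here k_2−k_d = 0.8860 d⁻¹ and 1 − D₀(k_2−k_d)/(k_d L₀) = 1 − 3.40×0.8860/(0.224×23.8) = 0.4349, so
t_c = ln(4.955 × 0.4349) / 0.8860 = 0.7679 / 0.8860 = 0.8668 d.
L(t_c) = L₀ e^(−k_d t_c) = 23.8 × 0.8235 = 19.60 mg/L, and at the critical point k_2 D_c = k_d L, so D_c = (0.224/1.11) × 19.60 = 3.955 mg/L.

t_c ≈ 0.867 d; D_c ≈ 3.96 mg/L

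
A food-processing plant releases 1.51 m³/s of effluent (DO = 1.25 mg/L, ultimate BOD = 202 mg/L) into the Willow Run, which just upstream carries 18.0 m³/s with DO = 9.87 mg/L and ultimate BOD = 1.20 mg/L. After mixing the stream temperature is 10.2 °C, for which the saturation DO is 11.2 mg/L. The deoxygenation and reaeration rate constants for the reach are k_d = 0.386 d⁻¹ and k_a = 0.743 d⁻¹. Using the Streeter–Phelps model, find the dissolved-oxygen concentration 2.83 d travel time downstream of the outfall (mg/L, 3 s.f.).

Mixed DO = (18.0×9.87 + 1.51×1.25)/(18.0+1.51) = 179.5/19.51 = 9.203 mg/L.
Mixed L₀ = (18.0×1.20 + 1.51×202)/(19.51) = 326.6/19.51 = 16.74 mg/L.
Initial deficit D₀ = C_s − DO₀ = 11.2 − 9.203 = 1.997 mg/L.
D(2.83) = [0.386×16.74/(0.743−0.386)](e^(−0.386×2.83) − e^(−0.743×2.83)) + 1.997 e^(−0.743×2.83)
= 18.10 × (0.3354 − 0.1221) + 1.997 × 0.1221 = 4.105 mg/L.
DO = 11.2 − 4.105 = 7.095 mg/L.

DO ≈ 7.10 mg/L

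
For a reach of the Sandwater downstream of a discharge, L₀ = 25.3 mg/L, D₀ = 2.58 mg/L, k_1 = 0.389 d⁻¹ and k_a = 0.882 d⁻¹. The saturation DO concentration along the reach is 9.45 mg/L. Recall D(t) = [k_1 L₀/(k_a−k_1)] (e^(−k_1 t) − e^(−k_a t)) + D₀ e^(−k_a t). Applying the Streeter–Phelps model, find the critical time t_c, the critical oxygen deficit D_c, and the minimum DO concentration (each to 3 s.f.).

t_c ≈ 1.38 d; D_c ≈ 6.52 mg/L; min DO ≈ 2.93 mg/L

At the critical point dD/dt = 0, so k_1 L₀ e^(−k_1 t) = k_a D. Substituting D(t) from the Streeter–Phelps equation and solving for t gives
t_c = ln[(k_a/k_1)(1 − D₀(k_a−k_1)/(k_1 L₀))] / (k_a−k_1).
Here k_a−k_1 = 0.4930 d⁻¹ and 1 − D₀(k_a−k_1)/(k_1 L₀) = 1 − 2.58×0.4930/(0.389×25.3) = 0.8708, so
t_c = ln(2.267 × 0.8708) / 0.4930 = 0.6802 / 0.4930 = 1.380 d.
D_c = (k_1/k_a) L₀ e^(−k_1 t_c) = (0.389/0.882) × 25.3 × e^(−0.389×1.380) = 0.4410 × 25.3 × 0.5847 = 6.524 mg/L.
Minimum DO = C_s − D_c = 9.45 − 6.524 = 2.926 mg/L.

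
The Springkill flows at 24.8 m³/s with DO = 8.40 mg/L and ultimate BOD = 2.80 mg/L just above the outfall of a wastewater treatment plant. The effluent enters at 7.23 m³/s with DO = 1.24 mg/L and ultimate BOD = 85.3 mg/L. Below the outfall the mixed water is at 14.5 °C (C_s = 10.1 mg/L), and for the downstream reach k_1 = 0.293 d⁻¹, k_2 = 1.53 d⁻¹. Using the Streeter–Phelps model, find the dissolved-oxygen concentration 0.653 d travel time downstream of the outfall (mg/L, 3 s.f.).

DO ≈ 6.56 mg/L

Mixed DO = (24.8×8.40 + 7.23×1.24)/(24.8+7.23) = 217.3/32.03 = 6.784 mg/L.
Mixed L₀ = (24.8×2.80 + 7.23×85.3)/(32.03) = 686.2/32.03 = 21.42 mg/L.
Initial deficit D₀ = C_s − DO₀ = 10.1 − 6.784 = 3.316 mg/L.
D(0.653) = [0.293×21.42/(1.53−0.293)](e^(−0.293×0.653) − e^(−1.53×0.653)) + 3.316 e^(−1.53×0.653)
= 5.074 × (0.8259 − 0.3682) + 3.316 × 0.3682 = 3.543 mg/L.
DO = 10.1 − 3.543 = 6.557 mg/L.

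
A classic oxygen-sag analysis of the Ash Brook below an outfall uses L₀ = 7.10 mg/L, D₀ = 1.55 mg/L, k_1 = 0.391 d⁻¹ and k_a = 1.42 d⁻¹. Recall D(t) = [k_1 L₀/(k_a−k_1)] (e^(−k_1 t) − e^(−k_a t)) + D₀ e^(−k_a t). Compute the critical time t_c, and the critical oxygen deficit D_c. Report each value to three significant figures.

t_c ≈ 0.423 d; D_c ≈ 1.66 mg/L

At the critical point dD/dt = 0, so k_1 L₀ e^(−k_1 t) = k_a D. Substituting D(t) from the Streeter–Phelps equation and solving for t gives
t_c = ln[(k_a/k_1)(1 − D₀(k_a−k_1)/(k_1 L₀))] / (k_a−k_1).
Here k_a−k_1 = 1.029 d⁻¹ and 1 − D₀(k_a−k_1)/(k_1 L₀) = 1 − 1.55×1.029/(0.391×7.10) = 0.4255, so
t_c = ln(3.632 × 0.4255) / 1.029 = 0.4351 / 1.029 = 0.4229 d.
D_c = (k_1/k_a) L₀ e^(−k_1 t_c) = (0.391/1.42) × 7.10 × e^(−0.391×0.4229) = 0.2754 × 7.10 × 0.8476 = 1.657 mg/L.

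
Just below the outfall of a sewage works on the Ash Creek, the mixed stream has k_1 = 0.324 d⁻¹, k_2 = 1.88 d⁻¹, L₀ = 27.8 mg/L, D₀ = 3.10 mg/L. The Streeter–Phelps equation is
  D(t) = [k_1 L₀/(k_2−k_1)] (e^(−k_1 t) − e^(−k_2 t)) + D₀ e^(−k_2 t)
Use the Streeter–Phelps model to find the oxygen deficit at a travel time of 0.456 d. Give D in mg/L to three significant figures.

D ≈ 3.85 mg/L

k_1 L₀/(k_2−k_1) = 0.324×27.8/(1.88−0.324) = 9.007/1.556 = 5.789 mg/L.
e^(−k_1 t) = e^(−0.324×0.4560) = 0.8627; e^(−k_2 t) = e^(−1.88×0.4560) = 0.4243.
D = 5.789 × (0.8627 − 0.4243) + 3.10 × 0.4243 = 2.537 + 1.315 = 3.853 mg/L.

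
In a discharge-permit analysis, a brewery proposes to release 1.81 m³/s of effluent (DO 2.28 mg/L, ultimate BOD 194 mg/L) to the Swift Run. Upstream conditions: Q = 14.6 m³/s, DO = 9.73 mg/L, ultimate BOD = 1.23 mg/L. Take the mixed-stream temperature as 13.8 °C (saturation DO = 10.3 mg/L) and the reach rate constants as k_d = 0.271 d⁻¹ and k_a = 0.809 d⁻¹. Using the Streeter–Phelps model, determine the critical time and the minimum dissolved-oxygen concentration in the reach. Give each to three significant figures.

Mixed DO = (14.6×9.73 + 1.81×2.28)/(14.6+1.81) = 146.2/16.41 = 8.908 mg/L.
Mixed L₀ = (14.6×1.23 + 1.81×194)/(16.41) = 369.1/16.41 = 22.49 mg/L.
Initial deficit D₀ = C_s − DO₀ = 10.3 − 8.908 = 1.392 mg/L.
t_c = (1/0.5380) ln[(0.809/0.271)(1 − 1.392×0.5380/(0.271×22.49))] = 1.859 × ln(2.619) = 1.789 d.
D_c = (0.271/0.809) × 22.49 × e^(−0.271×1.789) = 0.3350 × 22.49 × 0.6158 = 4.639 mg/L.
Minimum DO = 10.3 − 4.639 = 5.661 mg/L.

t_c ≈ 1.79 d; minimum DO ≈ 5.66 mg/L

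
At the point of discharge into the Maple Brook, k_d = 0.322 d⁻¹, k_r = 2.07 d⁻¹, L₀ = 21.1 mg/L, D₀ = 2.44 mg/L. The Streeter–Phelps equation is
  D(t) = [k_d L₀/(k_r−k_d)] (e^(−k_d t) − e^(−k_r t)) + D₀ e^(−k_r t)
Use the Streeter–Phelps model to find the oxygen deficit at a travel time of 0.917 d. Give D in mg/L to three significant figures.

k_d L₀/(k_r−k_d) = 0.322×21.1/(2.07−0.322) = 6.794/1.748 = 3.887 mg/L.
e^(−k_d t) = e^(−0.322×0.9170) = 0.7443; e^(−k_r t) = e^(−2.07×0.9170) = 0.1498.
D = 3.887 × (0.7443 − 0.1498) + 2.44 × 0.1498 = 2.311 + 0.3656 = 2.676 mg/L.

D ≈ 2.68 mg/L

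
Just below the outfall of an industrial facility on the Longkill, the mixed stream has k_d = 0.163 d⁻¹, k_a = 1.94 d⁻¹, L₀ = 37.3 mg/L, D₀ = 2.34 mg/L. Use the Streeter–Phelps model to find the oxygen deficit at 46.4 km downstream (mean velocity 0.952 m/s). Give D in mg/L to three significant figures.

Travel time t = x/v = 46.4 km / (0.952 m/s) = 46400 m / 0.952 m/s = 48740 s = 0.5641 d.
k_d L₀/(k_a−k_d) = 0.163×37.3/(1.94−0.163) = 6.080/1.777 = 3.421 mg/L.
e^(−k_d t) = e^(−0.163×0.5641) = 0.9122; e^(−k_a t) = e^(−1.94×0.5641) = 0.3347.
D = 3.421 × (0.9122 − 0.3347) + 2.34 × 0.3347 = 1.976 + 0.7833 = 2.759 mg/L.

D ≈ 2.76 mg/L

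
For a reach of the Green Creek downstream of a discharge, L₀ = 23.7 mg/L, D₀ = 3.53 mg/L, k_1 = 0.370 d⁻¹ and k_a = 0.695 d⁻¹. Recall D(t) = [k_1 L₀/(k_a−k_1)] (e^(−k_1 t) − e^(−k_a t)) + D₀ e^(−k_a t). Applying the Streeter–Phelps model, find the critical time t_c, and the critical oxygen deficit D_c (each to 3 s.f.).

t_c = [1/(k_a−k_1)] ln[(k_a/k_1)(1 − D₀(k_a−k_1)/(k_1 L₀))]
= [1/(0.695−0.370)] ln[(0.695/0.370)(1 − 3.53×0.3250/(0.370×23.7))]
= (1/0.3250) ln[1.878 × 0.8692] = 3.077 × ln(1.633) = 3.077 × 0.4902 = 1.508 d.
L(t_c) = L₀ e^(−k_1 t_c) = 23.7 × 0.5723 = 13.56 mg/L, and at the critical point k_a D_c = k_1 L, so D_c = (0.370/0.695) × 13.56 = 7.221 mg/L.

t_c ≈ 1.51 d; D_c ≈ 7.22 mg/L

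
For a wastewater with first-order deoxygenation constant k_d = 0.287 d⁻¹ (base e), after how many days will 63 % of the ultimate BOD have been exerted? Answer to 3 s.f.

t ≈ 3.46 d

y/L₀ = 1 − e^(−k_d t) = 0.63 ⇒ e^(−k_d t) = 0.370
t = −ln(0.370) / 0.287 = 0.9943 / 0.287 = 3.464 d.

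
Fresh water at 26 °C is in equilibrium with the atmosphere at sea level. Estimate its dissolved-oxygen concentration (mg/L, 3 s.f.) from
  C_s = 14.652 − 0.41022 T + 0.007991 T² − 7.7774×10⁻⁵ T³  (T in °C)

C_s = 14.652 − 0.41022×26 + 0.007991×26² − 7.7774×10⁻⁵×26³ = 8.021 mg/L.

C_s ≈ 8.02 mg/L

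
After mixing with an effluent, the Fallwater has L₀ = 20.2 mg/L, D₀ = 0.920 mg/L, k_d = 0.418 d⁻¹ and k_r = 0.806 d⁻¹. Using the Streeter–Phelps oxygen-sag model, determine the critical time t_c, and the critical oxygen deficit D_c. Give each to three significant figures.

t_c ≈ 1.58 d; D_c ≈ 5.41 mg/L

With k_r/k_d = 1.928 and 1 − D₀(k_r−k_d)/(k_d L₀) = 0.9577,
t_c = ln(1.928 × 0.9577) / (0.806 − 0.418) = ln(1.847) / 0.3880 = 0.6134/0.3880 = 1.581 d.
L(t_c) = L₀ e^(−k_d t_c) = 20.2 × 0.5164 = 10.43 mg/L, and at the critical point k_r D_c = k_d L, so D_c = (0.418/0.806) × 10.43 = 5.410 mg/L.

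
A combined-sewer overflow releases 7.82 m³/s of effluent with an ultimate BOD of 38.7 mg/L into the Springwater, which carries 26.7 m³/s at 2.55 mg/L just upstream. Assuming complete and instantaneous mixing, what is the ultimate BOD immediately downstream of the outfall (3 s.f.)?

10.7 mg/L

Flow-weighted mixing: C = (Q_r C_r + Q_w C_w)/(Q_r + Q_w)
= (26.7×2.55 + 7.82×38.7)/(26.7 + 7.82) = 370.7/34.52 = 10.74 mg/L.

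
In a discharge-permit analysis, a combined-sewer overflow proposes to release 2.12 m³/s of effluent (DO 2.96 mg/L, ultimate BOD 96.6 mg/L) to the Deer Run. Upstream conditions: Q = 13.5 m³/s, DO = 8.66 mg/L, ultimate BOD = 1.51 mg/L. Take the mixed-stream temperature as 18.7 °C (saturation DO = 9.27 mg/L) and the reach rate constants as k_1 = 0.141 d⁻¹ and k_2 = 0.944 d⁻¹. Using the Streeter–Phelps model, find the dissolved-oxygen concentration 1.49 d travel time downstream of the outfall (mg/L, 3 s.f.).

Mixed DO = (13.5×8.66 + 2.12×2.96)/(13.5+2.12) = 123.2/15.62 = 7.886 mg/L.
Mixed L₀ = (13.5×1.51 + 2.12×96.6)/(15.62) = 225.2/15.62 = 14.42 mg/L.
Initial deficit D₀ = C_s − DO₀ = 9.27 − 7.886 = 1.384 mg/L.
D(1.49) = [0.141×14.42/(0.944−0.141)](e^(−0.141×1.49) − e^(−0.944×1.49)) + 1.384 e^(−0.944×1.49)
= 2.531 × (0.8105 − 0.2450) + 1.384 × 0.2450 = 1.770 mg/L.
DO = 9.27 − 1.770 = 7.500 mg/L.

DO ≈ 7.50 mg/L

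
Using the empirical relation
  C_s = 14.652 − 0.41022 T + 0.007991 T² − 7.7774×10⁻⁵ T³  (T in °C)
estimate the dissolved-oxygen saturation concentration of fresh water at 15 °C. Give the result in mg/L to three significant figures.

C_s ≈ 10.0 mg/L

C_s = 14.652 − 0.41022×15 + 0.007991×15² − 7.7774×10⁻⁵×15³ = 10.03 mg/L.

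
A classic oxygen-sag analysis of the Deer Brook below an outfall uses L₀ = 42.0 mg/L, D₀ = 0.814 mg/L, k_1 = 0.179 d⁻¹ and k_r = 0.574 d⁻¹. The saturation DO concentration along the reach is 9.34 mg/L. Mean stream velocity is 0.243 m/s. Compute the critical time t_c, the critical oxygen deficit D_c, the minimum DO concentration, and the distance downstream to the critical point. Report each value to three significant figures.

t_c = [1/(k_r−k_1)] ln[(k_r/k_1)(1 − D₀(k_r−k_1)/(k_1 L₀))]
= [1/(0.574−0.179)] ln[(0.574/0.179)(1 − 0.814×0.3950/(0.179×42.0))]
= (1/0.3950) ln[3.207 × 0.9572] = 2.532 × ln(3.070) = 2.532 × 1.122 = 2.839 d.
L(t_c) = L₀ e^(−k_1 t_c) = 42.0 × 0.6016 = 25.27 mg/L, and at the critical point k_r D_c = k_1 L, so D_c = (0.179/0.574) × 25.27 = 7.879 mg/L.
Minimum DO = C_s − D_c = 9.34 − 7.879 = 1.461 mg/L.
x_c = v t_c = 0.243 m/s × 2.839 d × 86400 s/d = 59610 m ≈ 59.6 km.

t_c ≈ 2.84 d; D_c ≈ 7.88 mg/L; min DO ≈ 1.46 mg/L; x_c ≈ 59.6 km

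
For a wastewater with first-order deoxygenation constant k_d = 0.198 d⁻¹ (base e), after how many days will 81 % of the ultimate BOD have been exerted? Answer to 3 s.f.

t ≈ 8.39 d

y/L₀ = 1 − e^(−k_d t) = 0.81 ⇒ e^(−k_d t) = 0.190
t = −ln(0.190) / 0.198 = 1.661 / 0.198 = 8.388 d.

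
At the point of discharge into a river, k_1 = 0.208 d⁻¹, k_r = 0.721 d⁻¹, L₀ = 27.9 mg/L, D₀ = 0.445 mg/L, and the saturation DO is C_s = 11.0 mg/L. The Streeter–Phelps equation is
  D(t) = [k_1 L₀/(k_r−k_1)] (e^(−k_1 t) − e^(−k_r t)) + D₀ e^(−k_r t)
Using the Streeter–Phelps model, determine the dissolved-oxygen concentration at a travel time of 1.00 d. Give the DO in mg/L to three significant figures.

DO ≈ 7.10 mg/L

k_1 L₀/(k_r−k_1) = 0.208×27.9/(0.721−0.208) = 5.803/0.5130 = 11.31 mg/L.
e^(−k_1 t) = e^(−0.208×1.000) = 0.8122; e^(−k_r t) = e^(−0.721×1.000) = 0.4863.
D = 11.31 × (0.8122 − 0.4863) + 0.445 × 0.4863 = 3.687 + 0.2164 = 3.904 mg/L.
DO = C_s − D = 11.0 − 3.904 = 7.096 mg/L.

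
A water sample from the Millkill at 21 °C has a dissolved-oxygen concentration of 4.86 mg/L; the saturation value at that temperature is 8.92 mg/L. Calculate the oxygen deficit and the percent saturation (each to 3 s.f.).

D = C_s − C = 8.92 − 4.86 = 4.06 mg/L.
% saturation = 4.86/8.92 × 100 = 54.5 %.

D ≈ 4.06 mg/L; 54.5 % saturation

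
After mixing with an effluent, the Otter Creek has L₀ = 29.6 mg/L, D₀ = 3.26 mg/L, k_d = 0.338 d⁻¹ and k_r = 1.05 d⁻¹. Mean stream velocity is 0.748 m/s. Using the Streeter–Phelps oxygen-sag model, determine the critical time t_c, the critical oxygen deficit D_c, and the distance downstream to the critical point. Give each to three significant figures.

t_c ≈ 1.22 d; D_c ≈ 6.31 mg/L; x_c ≈ 78.9 km

At the critical point dD/dt = 0, so k_d L₀ e^(−k_d t) = k_r D. Substituting D(t) from the Streeter–Phelps equation and solving for t gives
t_c = ln[(k_r/k_d)(1 − D₀(k_r−k_d)/(k_d L₀))] / (k_r−k_d).
Here k_r−k_d = 0.7120 d⁻¹ and 1 − D₀(k_r−k_d)/(k_d L₀) = 1 − 3.26×0.7120/(0.338×29.6) = 0.7680, so
t_c = ln(3.107 × 0.7680) / 0.7120 = 0.8695 / 0.7120 = 1.221 d.
L(t_c) = L₀ e^(−k_d t_c) = 29.6 × 0.6618 = 19.59 mg/L, and at the critical point k_r D_c = k_d L, so D_c = (0.338/1.05) × 19.59 = 6.306 mg/L.
x_c = v t_c = 0.748 m/s × 1.221 d × 86400 s/d = 78930 m ≈ 78.9 km.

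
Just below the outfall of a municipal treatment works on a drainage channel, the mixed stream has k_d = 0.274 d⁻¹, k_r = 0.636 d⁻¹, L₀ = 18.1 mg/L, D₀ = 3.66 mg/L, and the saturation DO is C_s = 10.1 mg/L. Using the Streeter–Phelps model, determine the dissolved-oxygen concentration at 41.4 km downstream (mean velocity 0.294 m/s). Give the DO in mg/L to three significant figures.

DO ≈ 4.90 mg/L

Travel time t = x/v = 41.4 km / (0.294 m/s) = 41400 m / 0.294 m/s = 140800 s = 1.630 d.
k_d L₀/(k_r−k_d) = 0.274×18.1/(0.636−0.274) = 4.959/0.3620 = 13.70 mg/L.
e^(−k_d t) = e^(−0.274×1.630) = 0.6398; e^(−k_r t) = e^(−0.636×1.630) = 0.3547.
D = 13.70 × (0.6398 − 0.3547) + 3.66 × 0.3547 = 3.907 + 1.298 = 5.205 mg/L.
DO = C_s − D = 10.1 − 5.205 = 4.895 mg/L.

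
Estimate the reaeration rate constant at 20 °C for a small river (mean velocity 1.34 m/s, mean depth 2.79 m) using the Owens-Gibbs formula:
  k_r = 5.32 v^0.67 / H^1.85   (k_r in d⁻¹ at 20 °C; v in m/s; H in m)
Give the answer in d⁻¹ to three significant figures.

k_r ≈ 0.970 d⁻¹

k_r = 5.32 × 1.34^0.67 / 2.79^1.85 = 5.32 × 1.217 / 6.674 = 0.9698 d⁻¹.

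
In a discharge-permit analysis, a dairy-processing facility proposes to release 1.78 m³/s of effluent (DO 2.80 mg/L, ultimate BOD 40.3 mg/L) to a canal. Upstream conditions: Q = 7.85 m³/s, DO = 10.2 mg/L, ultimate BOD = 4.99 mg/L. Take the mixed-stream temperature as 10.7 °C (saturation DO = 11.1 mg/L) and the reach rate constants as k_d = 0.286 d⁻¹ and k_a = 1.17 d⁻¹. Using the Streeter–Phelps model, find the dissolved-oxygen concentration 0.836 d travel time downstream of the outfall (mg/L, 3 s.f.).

DO ≈ 8.71 mg/L

Mixed DO = (7.85×10.2 + 1.78×2.80)/(7.85+1.78) = 85.05/9.630 = 8.832 mg/L.
Mixed L₀ = (7.85×4.99 + 1.78×40.3)/(9.630) = 110.9/9.630 = 11.52 mg/L.
Initial deficit D₀ = C_s − DO₀ = 11.1 − 8.832 = 2.268 mg/L.
D(0.836) = [0.286×11.52/(1.17−0.286)](e^(−0.286×0.836) − e^(−1.17×0.836)) + 2.268 e^(−1.17×0.836)
= 3.726 × (0.7873 − 0.3760) + 2.268 × 0.3760 = 2.385 mg/L.
DO = 11.1 − 2.385 = 8.715 mg/L.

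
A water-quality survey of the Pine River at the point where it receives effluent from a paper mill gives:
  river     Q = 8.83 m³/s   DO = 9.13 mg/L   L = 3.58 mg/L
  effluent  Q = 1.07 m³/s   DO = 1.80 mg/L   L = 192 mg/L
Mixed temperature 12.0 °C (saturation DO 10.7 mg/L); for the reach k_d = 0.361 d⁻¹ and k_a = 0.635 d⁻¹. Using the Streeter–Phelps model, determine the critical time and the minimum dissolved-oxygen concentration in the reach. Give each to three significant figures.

t_c ≈ 1.78 d; minimum DO ≈ 3.53 mg/L

Mixed DO = (8.83×9.13 + 1.07×1.80)/(8.83+1.07) = 82.54/9.900 = 8.338 mg/L.
Mixed L₀ = (8.83×3.58 + 1.07×192)/(9.900) = 237.1/9.900 = 23.94 mg/L.
Initial deficit D₀ = C_s − DO₀ = 10.7 − 8.338 = 2.362 mg/L.
t_c = (1/0.2740) ln[(0.635/0.361)(1 − 2.362×0.2740/(0.361×23.94))] = 3.650 × ln(1.627) = 1.777 d.
D_c = (0.361/0.635) × 23.94 × e^(−0.361×1.777) = 0.5685 × 23.94 × 0.5265 = 7.167 mg/L.
Minimum DO = 10.7 − 7.167 = 3.533 mg/L.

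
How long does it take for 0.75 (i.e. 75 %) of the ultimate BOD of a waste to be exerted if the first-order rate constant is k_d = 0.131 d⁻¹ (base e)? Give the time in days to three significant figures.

t ≈ 10.6 d

y/L₀ = 1 − e^(−k_d t) = 0.75 ⇒ e^(−k_d t) = 0.250
t = −ln(0.250) / 0.131 = 1.386 / 0.131 = 10.58 d.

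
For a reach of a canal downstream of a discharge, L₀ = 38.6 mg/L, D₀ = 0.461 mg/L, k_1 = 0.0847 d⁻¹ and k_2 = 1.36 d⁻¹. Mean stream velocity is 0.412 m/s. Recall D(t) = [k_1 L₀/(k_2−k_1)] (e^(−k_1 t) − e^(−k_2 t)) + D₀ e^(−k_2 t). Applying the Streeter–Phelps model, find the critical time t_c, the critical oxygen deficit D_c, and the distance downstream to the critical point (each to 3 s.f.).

t_c ≈ 2.02 d; D_c ≈ 2.03 mg/L; x_c ≈ 72.0 km

With k_2/k_1 = 16.06 and 1 − D₀(k_2−k_1)/(k_1 L₀) = 0.8202,
t_c = ln(16.06 × 0.8202) / (1.36 − 0.0847) = ln(13.17) / 1.275 = 2.578/1.275 = 2.021 d.
D_c = (k_1/k_2) L₀ e^(−k_1 t_c) = (0.0847/1.36) × 38.6 × e^(−0.0847×2.021) = 0.06228 × 38.6 × 0.8426 = 2.026 mg/L.
x_c = v t_c = 0.412 m/s × 2.021 d × 86400 s/d = 71960 m ≈ 72.0 km.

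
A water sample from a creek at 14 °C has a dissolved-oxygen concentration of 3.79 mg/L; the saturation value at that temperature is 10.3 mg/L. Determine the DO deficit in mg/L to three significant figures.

D ≈ 6.51 mg/L

D = C_s − C = 10.3 − 3.79 = 6.51 mg/L.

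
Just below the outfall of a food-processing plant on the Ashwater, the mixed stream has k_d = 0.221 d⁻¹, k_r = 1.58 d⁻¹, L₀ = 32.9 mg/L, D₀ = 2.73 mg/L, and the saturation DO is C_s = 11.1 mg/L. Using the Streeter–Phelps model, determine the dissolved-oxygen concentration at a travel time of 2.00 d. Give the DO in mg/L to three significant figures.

DO ≈ 7.77 mg/L

k_d L₀/(k_r−k_d) = 0.221×32.9/(1.58−0.221) = 7.271/1.359 = 5.350 mg/L.
e^(−k_d t) = e^(−0.221×2.000) = 0.6427; e^(−k_r t) = e^(−1.58×2.000) = 0.04243.
D = 5.350 × (0.6427 − 0.04243) + 2.73 × 0.04243 = 3.212 + 0.1158 = 3.328 mg/L.
DO = C_s − D = 11.1 − 3.328 = 7.772 mg/L.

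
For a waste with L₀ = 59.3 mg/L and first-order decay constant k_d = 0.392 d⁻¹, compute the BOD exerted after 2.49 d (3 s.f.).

y_t = L₀(1 − e^(−k_d t)) = 59.3 × (1 − e^(−0.392×2.49))
= 59.3 × (1 − 0.3768) = 59.3 × 0.6232 = 36.96 mg/L.

y ≈ 37.0 mg/L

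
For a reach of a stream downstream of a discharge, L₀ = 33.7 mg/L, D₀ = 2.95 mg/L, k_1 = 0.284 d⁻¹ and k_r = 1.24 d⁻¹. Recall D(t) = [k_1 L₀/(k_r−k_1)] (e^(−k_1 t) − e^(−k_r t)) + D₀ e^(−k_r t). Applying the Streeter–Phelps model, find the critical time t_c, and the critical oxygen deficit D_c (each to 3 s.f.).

t_c ≈ 1.18 d; D_c ≈ 5.53 mg/L

At the critical point dD/dt = 0, so k_1 L₀ e^(−k_1 t) = k_r D. Substituting D(t) from the Streeter–Phelps equation and solving for t gives
t_c = ln[(k_r/k_1)(1 − D₀(k_r−k_1)/(k_1 L₀))] / (k_r−k_1).
Here k_r−k_1 = 0.9560 d⁻¹ and 1 − D₀(k_r−k_1)/(k_1 L₀) = 1 − 2.95×0.9560/(0.284×33.7) = 0.7053, so
t_c = ln(4.366 × 0.7053) / 0.9560 = 1.125 / 0.9560 = 1.177 d.
D_c = (k_1/k_r) L₀ e^(−k_1 t_c) = (0.284/1.24) × 33.7 × e^(−0.284×1.177) = 0.2290 × 33.7 × 0.7159 = 5.526 mg/L.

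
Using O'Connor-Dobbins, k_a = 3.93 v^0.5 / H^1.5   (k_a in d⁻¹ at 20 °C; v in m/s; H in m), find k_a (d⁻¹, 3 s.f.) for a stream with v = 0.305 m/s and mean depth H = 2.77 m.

k_a = 3.93 × 0.305^0.5 / 2.77^1.5 = 3.93 × 0.5523 / 4.610 = 0.4708 d⁻¹.

k_a ≈ 0.471 d⁻¹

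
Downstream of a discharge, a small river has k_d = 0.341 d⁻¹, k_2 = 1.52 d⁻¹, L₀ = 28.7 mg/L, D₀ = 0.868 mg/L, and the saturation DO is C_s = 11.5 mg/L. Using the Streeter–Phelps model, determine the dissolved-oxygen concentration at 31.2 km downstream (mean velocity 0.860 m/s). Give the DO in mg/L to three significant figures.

Travel time t = x/v = 31.2 km / (0.860 m/s) = 31200 m / 0.860 m/s = 36280 s = 0.4199 d.
k_d L₀/(k_2−k_d) = 0.341×28.7/(1.52−0.341) = 9.787/1.179 = 8.301 mg/L.
e^(−k_d t) = e^(−0.341×0.4199) = 0.8666; e^(−k_2 t) = e^(−1.52×0.4199) = 0.5282.
D = 8.301 × (0.8666 − 0.5282) + 0.868 × 0.5282 = 2.809 + 0.4585 = 3.267 mg/L.
DO = C_s − D = 11.5 − 3.267 = 8.233 mg/L.

DO ≈ 8.23 mg/L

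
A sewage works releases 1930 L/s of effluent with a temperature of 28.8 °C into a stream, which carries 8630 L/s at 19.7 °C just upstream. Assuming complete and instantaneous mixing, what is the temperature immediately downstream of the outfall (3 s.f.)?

Flow-weighted mixing: C = (Q_r C_r + Q_w C_w)/(Q_r + Q_w)
= (8630×19.7 + 1930×28.8)/(8630 + 1930) = 225600/10560 = 21.36 °C.

21.4 °C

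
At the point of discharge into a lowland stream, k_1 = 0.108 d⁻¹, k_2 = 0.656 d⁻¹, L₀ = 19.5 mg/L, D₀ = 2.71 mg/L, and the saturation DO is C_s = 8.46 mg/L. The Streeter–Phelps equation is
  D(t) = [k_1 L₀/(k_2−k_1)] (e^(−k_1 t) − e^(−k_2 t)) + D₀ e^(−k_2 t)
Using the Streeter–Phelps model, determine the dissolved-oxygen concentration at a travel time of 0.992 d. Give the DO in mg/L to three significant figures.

DO ≈ 5.60 mg/L

k_1 L₀/(k_2−k_1) = 0.108×19.5/(0.656−0.108) = 2.106/0.5480 = 3.843 mg/L.
e^(−k_1 t) = e^(−0.108×0.9920) = 0.8984; e^(−k_2 t) = e^(−0.656×0.9920) = 0.5217.
D = 3.843 × (0.8984 − 0.5217) + 2.71 × 0.5217 = 1.448 + 1.414 = 2.862 mg/L.
DO = C_s − D = 8.46 − 2.862 = 5.598 mg/L.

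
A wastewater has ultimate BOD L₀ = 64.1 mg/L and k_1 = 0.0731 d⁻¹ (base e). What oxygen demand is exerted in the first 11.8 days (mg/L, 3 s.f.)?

y_t = L₀(1 − e^(−k_1 t)) = 64.1 × (1 − e^(−0.0731×11.8))
= 64.1 × (1 − 0.4221) = 64.1 × 0.5779 = 37.05 mg/L.

y ≈ 37.0 mg/L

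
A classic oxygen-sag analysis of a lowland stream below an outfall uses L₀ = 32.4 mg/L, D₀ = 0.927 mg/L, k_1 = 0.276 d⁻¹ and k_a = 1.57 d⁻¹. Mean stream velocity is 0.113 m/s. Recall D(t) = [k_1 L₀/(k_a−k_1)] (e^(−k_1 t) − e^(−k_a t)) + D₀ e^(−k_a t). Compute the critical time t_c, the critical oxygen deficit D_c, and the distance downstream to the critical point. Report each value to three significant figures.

t_c ≈ 1.23 d; D_c ≈ 4.05 mg/L; x_c ≈ 12.0 km

t_c = [1/(k_a−k_1)] ln[(k_a/k_1)(1 − D₀(k_a−k_1)/(k_1 L₀))]
= [1/(1.57−0.276)] ln[(1.57/0.276)(1 − 0.927×1.294/(0.276×32.4))]
= (1/1.294) ln[5.688 × 0.8659] = 0.7728 × ln(4.925) = 0.7728 × 1.594 = 1.232 d.
D_c = (k_1/k_a) L₀ e^(−k_1 t_c) = (0.276/1.57) × 32.4 × e^(−0.276×1.232) = 0.1758 × 32.4 × 0.7117 = 4.054 mg/L.
x_c = v t_c = 0.113 m/s × 1.232 d × 86400 s/d = 12030 m ≈ 12.0 km.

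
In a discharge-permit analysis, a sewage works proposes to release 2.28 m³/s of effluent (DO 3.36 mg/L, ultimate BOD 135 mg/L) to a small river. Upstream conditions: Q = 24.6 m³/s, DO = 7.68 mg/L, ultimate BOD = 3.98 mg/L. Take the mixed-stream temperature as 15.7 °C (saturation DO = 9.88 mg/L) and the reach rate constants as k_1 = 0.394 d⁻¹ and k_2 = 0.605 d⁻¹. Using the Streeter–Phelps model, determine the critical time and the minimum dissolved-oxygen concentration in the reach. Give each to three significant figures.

Mixed DO = (24.6×7.68 + 2.28×3.36)/(24.6+2.28) = 196.6/26.88 = 7.314 mg/L.
Mixed L₀ = (24.6×3.98 + 2.28×135)/(26.88) = 405.7/26.88 = 15.09 mg/L.
Initial deficit D₀ = C_s − DO₀ = 9.88 − 7.314 = 2.566 mg/L.
t_c = (1/0.2110) ln[(0.605/0.394)(1 − 2.566×0.2110/(0.394×15.09))] = 4.739 × ln(1.396) = 1.580 d.
D_c = (0.394/0.605) × 15.09 × e^(−0.394×1.580) = 0.6512 × 15.09 × 0.5366 = 5.274 mg/L.
Minimum DO = 9.88 − 5.274 = 4.606 mg/L.

t_c ≈ 1.58 d; minimum DO ≈ 4.61 mg/L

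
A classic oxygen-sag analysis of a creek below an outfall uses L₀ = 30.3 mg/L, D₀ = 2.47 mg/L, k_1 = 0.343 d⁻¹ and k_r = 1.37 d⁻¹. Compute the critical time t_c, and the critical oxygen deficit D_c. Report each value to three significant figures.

t_c ≈ 1.08 d; D_c ≈ 5.24 mg/L

At the critical point dD/dt = 0, so k_1 L₀ e^(−k_1 t) = k_r D. Substituting D(t) from the Streeter–Phelps equation and solving for t gives
t_c = ln[(k_r/k_1)(1 − D₀(k_r−k_1)/(k_1 L₀))] / (k_r−k_1).
Here k_r−k_1 = 1.027 d⁻¹ and 1 − D₀(k_r−k_1)/(k_1 L₀) = 1 − 2.47×1.027/(0.343×30.3) = 0.7559, so
t_c = ln(3.994 × 0.7559) / 1.027 = 1.105 / 1.027 = 1.076 d.
D_c = (k_1/k_r) L₀ e^(−k_1 t_c) = (0.343/1.37) × 30.3 × e^(−0.343×1.076) = 0.2504 × 30.3 × 0.6914 = 5.245 mg/L.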